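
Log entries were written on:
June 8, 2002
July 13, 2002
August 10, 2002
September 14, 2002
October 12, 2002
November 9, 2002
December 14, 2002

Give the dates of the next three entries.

January 11, 2003; February 8, 2003; March 8, 2003

These are Saturdays at 28- or 35-day spacing (35, 28, 35, 28, 28, 35).
The pattern: 2nd Saturday of the month.
January 2003 — 2nd Saturday is January 11, 2003.
February 2003 — 2nd Saturday is February 8, 2003.
2nd Saturday of March 2003: March 8, 2003.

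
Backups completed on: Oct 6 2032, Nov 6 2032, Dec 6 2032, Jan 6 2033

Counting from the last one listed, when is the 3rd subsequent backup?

The day-of-month is always 6 (31, 30, 31 days between events).
So this recurs on the 6th of each month.
Next: February 2033 → Feb 6 2033.
Next: March 2033 → Mar 6 2033.
April 2033: Apr 6 2033.

Apr 6 2033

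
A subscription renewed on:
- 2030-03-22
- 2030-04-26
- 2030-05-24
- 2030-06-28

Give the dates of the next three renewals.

These are Fridays at 28- or 35-day spacing (35, 28, 35).
The pattern: 4th Friday of the month.
July 2030 — 4th Friday is 2030-07-26.
4th Friday of August 2030: 2030-08-23.
September 2030 — 4th Friday is 2030-09-27.

2030-07-26, 2030-08-23, 2030-09-27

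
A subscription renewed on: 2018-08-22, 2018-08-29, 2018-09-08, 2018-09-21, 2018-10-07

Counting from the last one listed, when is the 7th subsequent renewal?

2019-04-21

Intervals are 7, 10, 13, 16 days — an arithmetic progression with common difference 3.
Next gap: 19 days. 2018-10-07 + 19 days = 2018-10-26.
Next gap: 22 days. 2018-10-26 + 22 days = 2018-11-17.
Next gap: 25 days. 2018-11-17 + 25 days = 2018-12-12.
Next gap: 28 days. 2018-12-12 + 28 days = 2019-01-09.
Next gap: 31 days. 2019-01-09 + 31 days = 2019-02-09.
Next gap: 34 days. 2019-02-09 + 34 days = 2019-03-15.
Next gap: 37 days. 2019-03-15 + 37 days = 2019-04-21.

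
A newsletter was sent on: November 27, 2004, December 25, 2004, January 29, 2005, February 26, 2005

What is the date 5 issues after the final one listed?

July 30, 2005

These are Saturdays with 28, 35, 28-day gaps.
Each is the final Saturday of its month — January 29, 2005 is past the 28th, so '4th Saturday' doesn't fit.
Last Saturday of March 2005: March 26, 2005.
April 2005 ends with Saturday April 30, 2005.
Last Saturday of May 2005: May 28, 2005.
June 2005 ends with Saturday June 25, 2005.
July 2005 ends with Saturday July 30, 2005.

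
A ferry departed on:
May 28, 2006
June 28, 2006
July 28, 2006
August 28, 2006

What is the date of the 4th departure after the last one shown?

Each date is the 28th; the gaps (31, 30, 31) track the month lengths.
The rule is the 28th of each month.
Next: September 2006 → September 28, 2006.
October 2006: October 28, 2006.
Next: November 2006 → November 28, 2006.
December 2006: December 28, 2006.

December 28, 2006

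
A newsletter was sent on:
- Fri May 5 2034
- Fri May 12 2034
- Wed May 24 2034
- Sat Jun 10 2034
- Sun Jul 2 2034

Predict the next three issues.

The spacing grows by 5 each time: 7, 12, 17, 22 days.
Next gap: 27 days. Sun Jul 2 2034 + 27 days = Sat Jul 29 2034.
Next gap: 32 days. Sat Jul 29 2034 + 32 days = Wed Aug 30 2034.
Next gap: 37 days. Wed Aug 30 2034 + 37 days = Fri Oct 6 2034.

Sat Jul 29 2034, Wed Aug 30 2034, Fri Oct 6 2034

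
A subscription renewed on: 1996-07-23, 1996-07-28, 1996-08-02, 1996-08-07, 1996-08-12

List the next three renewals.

1996-08-17, 1996-08-22, 1996-08-27

The spacing is 5, 5, 5, 5 days — always 5 days.
1996-08-12 + 5 days = 1996-08-17.
1996-08-17 + 5 days = 1996-08-22.
1996-08-22 + 5 days = 1996-08-27.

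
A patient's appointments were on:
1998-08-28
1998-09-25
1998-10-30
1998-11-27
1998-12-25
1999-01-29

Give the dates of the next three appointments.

Every date is a Friday; gaps 28, 35, 28, 28, 35 days.
Each is the last Friday of its month (at least one falls on the 29th or later, ruling out '4th Friday').
February 1999 ends with Friday 1999-02-26.
Last Friday of March 1999: 1999-03-26.
April 1999 ends with Friday 1999-04-30.

1999-02-26, 1999-03-26, 1999-04-30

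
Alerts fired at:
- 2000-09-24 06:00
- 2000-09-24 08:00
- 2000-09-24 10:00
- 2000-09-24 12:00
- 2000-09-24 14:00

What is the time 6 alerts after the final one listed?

Spacing: 2, 2, 2, 2 h — constant 2 h.
2000-09-24 14:00 + 2 h = 2000-09-24 16:00.
2000-09-24 16:00 + 2 h = 2000-09-24 18:00.
2000-09-24 18:00 + 2 h = 2000-09-24 20:00.
2000-09-24 20:00 + 2 h = 2000-09-24 22:00.
2000-09-24 22:00 + 2 h = 2000-09-25 00:00.
2000-09-25 00:00 + 2 h = 2000-09-25 02:00.

2000-09-25 02:00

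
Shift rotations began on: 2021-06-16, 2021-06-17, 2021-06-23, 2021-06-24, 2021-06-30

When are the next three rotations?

Gaps: 1, 6, 1, 6 days — not constant, but cyclic with period 2.
The events fall on every Wednesday and Thursday.
The following Thursday is 2021-07-01.
The following Wednesday is 2021-07-07.
Next Thursday: 2021-07-08.

2021-07-01, 2021-07-07, 2021-07-08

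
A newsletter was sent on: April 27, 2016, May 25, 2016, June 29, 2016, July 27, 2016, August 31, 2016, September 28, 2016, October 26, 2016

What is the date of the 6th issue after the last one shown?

These are Wednesdays with 28, 35, 28, 35, 28, 28-day gaps.
Each is the final Wednesday of its month — June 29, 2016 is past the 28th, so '4th Wednesday' doesn't fit.
November 2016 ends with Wednesday November 30, 2016.
December 2016 ends with Wednesday December 28, 2016.
Last Wednesday of January 2017: January 25, 2017.
February 2017 ends with Wednesday February 22, 2017.
March 2017 ends with Wednesday March 29, 2017.
April 2017 ends with Wednesday April 26, 2017.

April 26, 2017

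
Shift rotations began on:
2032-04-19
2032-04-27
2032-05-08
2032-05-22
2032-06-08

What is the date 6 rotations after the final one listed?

The spacing grows by 3 each time: 8, 11, 14, 17 days.
Next gap: 20 days. 2032-06-08 + 20 days = 2032-06-28.
Next gap: 23 days. 2032-06-28 + 23 days = 2032-07-21.
Next gap: 26 days. 2032-07-21 + 26 days = 2032-08-16.
Next gap: 29 days. 2032-08-16 + 29 days = 2032-09-14.
Next gap: 32 days. 2032-09-14 + 32 days = 2032-10-16.
Next gap: 35 days. 2032-10-16 + 35 days = 2032-11-20.

2032-11-20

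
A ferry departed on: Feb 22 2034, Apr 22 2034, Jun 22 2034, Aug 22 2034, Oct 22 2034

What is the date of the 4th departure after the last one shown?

Gaps: 59, 61, 61, 61 days — not constant. Every event is on the 22nd of the month.
Pattern: the 22nd of every 2 months.
December 2034: Dec 22 2034.
February 2035: Feb 22 2035.
Next: April 2035 → Apr 22 2035.
June 2035: Jun 22 2035.

Jun 22 2035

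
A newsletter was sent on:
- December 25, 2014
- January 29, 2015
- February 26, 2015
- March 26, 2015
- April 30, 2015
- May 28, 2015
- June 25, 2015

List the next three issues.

July 30, 2015; August 27, 2015; September 24, 2015

All Thursdays; the gaps (35, 28, 28, 35, 28, 28) vary with month length.
This is the last Thursday of each month.
July 2015 ends with Thursday July 30, 2015.
Last Thursday of August 2015: August 27, 2015.
Last Thursday of September 2015: September 24, 2015.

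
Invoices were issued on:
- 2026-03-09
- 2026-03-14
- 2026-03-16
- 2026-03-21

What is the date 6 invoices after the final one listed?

2026-04-11

The gap pattern 5, 2, 5 repeats every 2 events.
These are the Mondays and Saturdays of each week.
Next Monday: 2026-03-23.
The following Saturday is 2026-03-28.
Next Monday: 2026-03-30.
Next Saturday: 2026-04-04.
Next Monday: 2026-04-06.
Next Saturday: 2026-04-11.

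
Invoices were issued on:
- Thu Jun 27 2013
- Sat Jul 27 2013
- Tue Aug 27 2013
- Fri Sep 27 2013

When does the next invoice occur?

Sun Oct 27 2013

The day-of-month is always 27 (30, 31, 31 days between events).
So this recurs on the 27th of each month.
October 2013: Sun Oct 27 2013.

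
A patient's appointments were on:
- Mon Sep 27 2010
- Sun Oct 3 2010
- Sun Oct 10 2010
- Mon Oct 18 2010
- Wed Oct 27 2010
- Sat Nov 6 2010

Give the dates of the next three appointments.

Intervals are 6, 7, 8, 9, 10 days — an arithmetic progression with common difference 1.
Next gap: 11 days. Sat Nov 6 2010 + 11 days = Wed Nov 17 2010.
Next gap: 12 days. Wed Nov 17 2010 + 12 days = Mon Nov 29 2010.
Next gap: 13 days. Mon Nov 29 2010 + 13 days = Sun Dec 12 2010.

Wed Nov 17 2010, Mon Nov 29 2010, Sun Dec 12 2010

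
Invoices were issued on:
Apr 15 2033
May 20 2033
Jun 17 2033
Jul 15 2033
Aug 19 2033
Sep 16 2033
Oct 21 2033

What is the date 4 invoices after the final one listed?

All dates are Fridays, 35, 28, 28, 35, 28, 35 days apart.
Specifically, the 3rd Friday of each month.
3rd Friday of November 2033: Nov 18 2033.
3rd Friday of December 2033: Dec 16 2033.
January 2034 — 3rd Friday is Jan 20 2034.
3rd Friday of February 2034: Feb 17 2034.

Feb 17 2034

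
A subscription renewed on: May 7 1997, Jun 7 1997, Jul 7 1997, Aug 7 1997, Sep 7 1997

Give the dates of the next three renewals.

Gaps: 31, 30, 31, 31 days — not constant. Every event is on the 7th of the month.
Pattern: the 7th of each month.
October 1997: Oct 7 1997.
Next: November 1997 → Nov 7 1997.
December 1997: Dec 7 1997.

Oct 7 1997, Nov 7 1997, Dec 7 1997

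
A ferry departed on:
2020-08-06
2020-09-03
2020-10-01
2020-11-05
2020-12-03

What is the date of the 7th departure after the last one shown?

2021-07-01

All dates are Thursdays, 28, 28, 35, 28 days apart.
Specifically, the 1st Thursday of each month.
1st Thursday of January 2021: 2021-01-07.
1st Thursday of February 2021: 2021-02-04.
1st Thursday of March 2021: 2021-03-04.
April 2021 — 1st Thursday is 2021-04-01.
May 2021 — 1st Thursday is 2021-05-06.
1st Thursday of June 2021: 2021-06-03.
July 2021 — 1st Thursday is 2021-07-01.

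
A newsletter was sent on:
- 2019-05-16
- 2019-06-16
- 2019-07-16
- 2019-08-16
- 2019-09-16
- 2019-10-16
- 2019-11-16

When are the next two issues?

2019-12-16, 2020-01-16

Each date is the 16th; the gaps (31, 30, 31, 31, 30, 31) track the month lengths.
The rule is the 16th of each month.
December 2019: 2019-12-16.
January 2020: 2020-01-16.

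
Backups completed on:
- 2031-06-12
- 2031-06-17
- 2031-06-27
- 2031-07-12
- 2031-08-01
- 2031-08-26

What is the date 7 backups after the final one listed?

2032-07-06

Gaps: 5, 10, 15, 20, 25 days — each gap is 5 larger than the previous one.
Next gap: 30 days. 2031-08-26 + 30 days = 2031-09-25.
Next gap: 35 days. 2031-09-25 + 35 days = 2031-10-30.
Next gap: 40 days. 2031-10-30 + 40 days = 2031-12-09.
Next gap: 45 days. 2031-12-09 + 45 days = 2032-01-23.
Next gap: 50 days. 2032-01-23 + 50 days = 2032-03-13.
Next gap: 55 days. 2032-03-13 + 55 days = 2032-05-07.
Next gap: 60 days. 2032-05-07 + 60 days = 2032-07-06.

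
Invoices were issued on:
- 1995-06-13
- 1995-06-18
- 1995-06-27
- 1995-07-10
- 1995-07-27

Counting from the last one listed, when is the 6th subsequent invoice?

1996-01-29

Gaps: 5, 9, 13, 17 days — each gap is 4 larger than the previous one.
Next gap: 21 days. 1995-07-27 + 21 days = 1995-08-17.
Next gap: 25 days. 1995-08-17 + 25 days = 1995-09-11.
Next gap: 29 days. 1995-09-11 + 29 days = 1995-10-10.
Next gap: 33 days. 1995-10-10 + 33 days = 1995-11-12.
Next gap: 37 days. 1995-11-12 + 37 days = 1995-12-19.
Next gap: 41 days. 1995-12-19 + 41 days = 1996-01-29.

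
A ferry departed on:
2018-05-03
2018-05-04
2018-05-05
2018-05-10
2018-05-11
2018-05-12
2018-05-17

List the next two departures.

2018-05-18, 2018-05-19

The gap pattern 1, 1, 5, 1, 1, 5 repeats every 3 events.
These are the Thursdays, Fridays and Saturdays of each week.
The following Friday is 2018-05-18.
Next Saturday: 2018-05-19.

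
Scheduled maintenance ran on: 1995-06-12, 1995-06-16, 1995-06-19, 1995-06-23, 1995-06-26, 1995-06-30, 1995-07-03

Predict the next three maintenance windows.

1995-07-07, 1995-07-10, 1995-07-14

The gap pattern 4, 3, 4, 3, 4, 3 repeats every 2 events.
These are the Mondays and Fridays of each week.
The following Friday is 1995-07-07.
Next Monday: 1995-07-10.
The following Friday is 1995-07-14.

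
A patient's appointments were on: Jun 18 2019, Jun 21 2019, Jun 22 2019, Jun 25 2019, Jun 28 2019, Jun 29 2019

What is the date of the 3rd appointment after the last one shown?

Gaps: 3, 1, 3, 3, 1 days — not constant, but cyclic with period 3.
The events fall on every Tuesday, Friday and Saturday.
The following Tuesday is Jul 2 2019.
The following Friday is Jul 5 2019.
Next Saturday: Jul 6 2019.

Jul 6 2019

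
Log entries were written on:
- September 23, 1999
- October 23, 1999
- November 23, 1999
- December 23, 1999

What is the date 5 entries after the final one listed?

May 23, 2000

Each date is the 23rd; the gaps (30, 31, 30) track the month lengths.
The rule is the 23rd of each month.
Next: January 2000 → January 23, 2000.
Next: February 2000 → February 23, 2000.
March 2000: March 23, 2000.
Next: April 2000 → April 23, 2000.
May 2000: May 23, 2000.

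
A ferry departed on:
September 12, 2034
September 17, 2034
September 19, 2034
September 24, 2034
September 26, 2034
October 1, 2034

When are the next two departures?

The gap pattern 5, 2, 5, 2, 5 repeats every 2 events.
These are the Tuesdays and Sundays of each week.
The following Tuesday is October 3, 2034.
Next Sunday: October 8, 2034.

October 3, 2034; October 8, 2034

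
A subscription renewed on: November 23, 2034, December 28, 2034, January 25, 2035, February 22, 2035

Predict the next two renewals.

March 22, 2035; April 26, 2035

These are Thursdays at 28- or 35-day spacing (35, 28, 28).
The pattern: 4th Thursday of the month.
March 2035 — 4th Thursday is March 22, 2035.
April 2035 — 4th Thursday is April 26, 2035.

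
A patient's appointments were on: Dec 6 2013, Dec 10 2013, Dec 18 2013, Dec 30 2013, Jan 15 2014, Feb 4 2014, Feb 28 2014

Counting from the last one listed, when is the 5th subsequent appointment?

Aug 27 2014

Gaps: 4, 8, 12, 16, 20, 24 days — each gap is 4 larger than the previous one.
Next gap: 28 days. Feb 28 2014 + 28 days = Mar 28 2014.
Next gap: 32 days. Mar 28 2014 + 32 days = Apr 29 2014.
Next gap: 36 days. Apr 29 2014 + 36 days = Jun 4 2014.
Next gap: 40 days. Jun 4 2014 + 40 days = Jul 14 2014.
Next gap: 44 days. Jul 14 2014 + 44 days = Aug 27 2014.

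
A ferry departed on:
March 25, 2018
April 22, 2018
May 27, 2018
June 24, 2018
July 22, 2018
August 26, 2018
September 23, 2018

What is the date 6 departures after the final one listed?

March 24, 2019

These are Sundays at 28- or 35-day spacing (28, 35, 28, 28, 35, 28).
The pattern: 4th Sunday of the month.
October 2018 — 4th Sunday is October 28, 2018.
November 2018 — 4th Sunday is November 25, 2018.
4th Sunday of December 2018: December 23, 2018.
January 2019 — 4th Sunday is January 27, 2019.
February 2019 — 4th Sunday is February 24, 2019.
4th Sunday of March 2019: March 24, 2019.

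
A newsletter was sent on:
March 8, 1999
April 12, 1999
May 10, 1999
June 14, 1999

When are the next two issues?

All dates are Mondays, 35, 28, 35 days apart.
Specifically, the 2nd Monday of each month.
July 1999 — 2nd Monday is July 12, 1999.
2nd Monday of August 1999: August 9, 1999.

July 12, 1999; August 9, 1999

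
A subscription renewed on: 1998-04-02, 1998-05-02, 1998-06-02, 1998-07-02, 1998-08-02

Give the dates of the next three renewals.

1998-09-02, 1998-10-02, 1998-11-02

The day-of-month is always 2 (30, 31, 30, 31 days between events).
So this recurs on the 2nd of each month.
Next: September 1998 → 1998-09-02.
Next: October 1998 → 1998-10-02.
Next: November 1998 → 1998-11-02.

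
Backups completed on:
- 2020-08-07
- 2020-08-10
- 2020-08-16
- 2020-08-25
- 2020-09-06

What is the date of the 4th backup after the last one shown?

Intervals are 3, 6, 9, 12 days — an arithmetic progression with common difference 3.
Next gap: 15 days. 2020-09-06 + 15 days = 2020-09-21.
Next gap: 18 days. 2020-09-21 + 18 days = 2020-10-09.
Next gap: 21 days. 2020-10-09 + 21 days = 2020-10-30.
Next gap: 24 days. 2020-10-30 + 24 days = 2020-11-23.

2020-11-23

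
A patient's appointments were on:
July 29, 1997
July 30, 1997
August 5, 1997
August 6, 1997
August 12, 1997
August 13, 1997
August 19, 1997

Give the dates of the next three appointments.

Every event lands on a Tuesday or Wednesday (gaps cycle 1, 6, 1, 6, 1, 6).
So the schedule is: every Tuesday and Wednesday.
Next Wednesday: August 20, 1997.
Next Tuesday: August 26, 1997.
Next Wednesday: August 27, 1997.

August 20, 1997; August 26, 1997; August 27, 1997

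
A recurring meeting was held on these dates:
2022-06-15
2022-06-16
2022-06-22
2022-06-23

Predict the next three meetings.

2022-06-29, 2022-06-30, 2022-07-06

Every event lands on a Wednesday or Thursday (gaps cycle 1, 6, 1).
So the schedule is: every Wednesday and Thursday.
Next Wednesday: 2022-06-29.
The following Thursday is 2022-06-30.
The following Wednesday is 2022-07-06.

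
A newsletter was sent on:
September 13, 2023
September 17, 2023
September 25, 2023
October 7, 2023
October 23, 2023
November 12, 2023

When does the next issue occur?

December 6, 2023

Intervals are 4, 8, 12, 16, 20 days — an arithmetic progression with common difference 4.
Next gap: 24 days. November 12, 2023 + 24 days = December 6, 2023.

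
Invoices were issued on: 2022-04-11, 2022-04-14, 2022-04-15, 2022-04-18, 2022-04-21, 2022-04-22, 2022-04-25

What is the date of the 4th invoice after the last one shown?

The gap pattern 3, 1, 3, 3, 1, 3 repeats every 3 events.
These are the Mondays, Thursdays and Fridays of each week.
The following Thursday is 2022-04-28.
The following Friday is 2022-04-29.
Next Monday: 2022-05-02.
The following Thursday is 2022-05-05.

2022-05-05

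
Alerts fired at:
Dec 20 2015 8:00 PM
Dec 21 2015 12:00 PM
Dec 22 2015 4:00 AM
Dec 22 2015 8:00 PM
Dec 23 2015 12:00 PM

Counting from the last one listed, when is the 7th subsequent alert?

Gaps: 16, 16, 16, 16 hours — each event is 16 hours after the previous one.
Dec 23 2015 12:00 PM + 16 h = Dec 24 2015 4:00 AM.
Dec 24 2015 4:00 AM + 16 h = Dec 24 2015 8:00 PM.
Dec 24 2015 8:00 PM + 16 h = Dec 25 2015 12:00 PM.
Dec 25 2015 12:00 PM + 16 h = Dec 26 2015 4:00 AM.
Dec 26 2015 4:00 AM + 16 h = Dec 26 2015 8:00 PM.
Dec 26 2015 8:00 PM + 16 h = Dec 27 2015 12:00 PM.
Dec 27 2015 12:00 PM + 16 h = Dec 28 2015 4:00 AM.

Dec 28 2015 4:00 AM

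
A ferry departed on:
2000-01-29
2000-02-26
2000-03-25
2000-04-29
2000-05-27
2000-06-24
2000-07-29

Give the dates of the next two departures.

All Saturdays; the gaps (28, 28, 35, 28, 28, 35) vary with month length.
This is the last Saturday of each month.
August 2000 ends with Saturday 2000-08-26.
September 2000 ends with Saturday 2000-09-30.

2000-08-26, 2000-09-30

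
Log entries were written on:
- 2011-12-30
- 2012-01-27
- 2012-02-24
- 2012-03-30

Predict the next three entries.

Every date is a Friday; gaps 28, 28, 35 days.
Each is the last Friday of its month (at least one falls on the 29th or later, ruling out '4th Friday').
Last Friday of April 2012: 2012-04-27.
Last Friday of May 2012: 2012-05-25.
Last Friday of June 2012: 2012-06-29.

2012-04-27, 2012-05-25, 2012-06-29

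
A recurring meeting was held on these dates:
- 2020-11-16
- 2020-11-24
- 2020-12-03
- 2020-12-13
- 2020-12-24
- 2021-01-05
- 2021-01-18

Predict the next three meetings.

Gaps: 8, 9, 10, 11, 12, 13 days — each gap is 1 larger than the previous one.
Next gap: 14 days. 2021-01-18 + 14 days = 2021-02-01.
Next gap: 15 days. 2021-02-01 + 15 days = 2021-02-16.
Next gap: 16 days. 2021-02-16 + 16 days = 2021-03-04.

2021-02-01, 2021-02-16, 2021-03-04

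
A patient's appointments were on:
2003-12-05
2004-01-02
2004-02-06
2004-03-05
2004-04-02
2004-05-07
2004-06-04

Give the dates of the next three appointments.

2004-07-02, 2004-08-06, 2004-09-03

Gaps: 28, 35, 28, 28, 35, 28 days — a mix of 28 and 35. Every date is a Friday.
Each is the 1st Friday of its month.
1st Friday of July 2004: 2004-07-02.
August 2004 — 1st Friday is 2004-08-06.
September 2004 — 1st Friday is 2004-09-03.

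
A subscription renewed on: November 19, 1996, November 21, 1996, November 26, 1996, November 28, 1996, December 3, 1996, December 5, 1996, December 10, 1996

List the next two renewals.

The gap pattern 2, 5, 2, 5, 2, 5 repeats every 2 events.
These are the Tuesdays and Thursdays of each week.
Next Thursday: December 12, 1996.
Next Tuesday: December 17, 1996.

December 12, 1996; December 17, 1996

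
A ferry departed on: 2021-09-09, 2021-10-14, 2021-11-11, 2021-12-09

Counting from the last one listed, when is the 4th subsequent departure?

2022-04-14

All dates are Thursdays, 35, 28, 28 days apart.
Specifically, the 2nd Thursday of each month.
January 2022 — 2nd Thursday is 2022-01-13.
2nd Thursday of February 2022: 2022-02-10.
2nd Thursday of March 2022: 2022-03-10.
2nd Thursday of April 2022: 2022-04-14.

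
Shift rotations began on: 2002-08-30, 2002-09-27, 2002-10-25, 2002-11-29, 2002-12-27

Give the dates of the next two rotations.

Every date is a Friday; gaps 28, 28, 35, 28 days.
Each is the last Friday of its month (at least one falls on the 29th or later, ruling out '4th Friday').
Last Friday of January 2003: 2003-01-31.
February 2003 ends with Friday 2003-02-28.

2003-01-31, 2003-02-28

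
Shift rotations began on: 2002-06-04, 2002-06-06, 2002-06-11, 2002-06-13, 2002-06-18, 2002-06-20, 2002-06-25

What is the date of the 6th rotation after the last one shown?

2002-07-16

The gap pattern 2, 5, 2, 5, 2, 5 repeats every 2 events.
These are the Tuesdays and Thursdays of each week.
The following Thursday is 2002-06-27.
The following Tuesday is 2002-07-02.
The following Thursday is 2002-07-04.
Next Tuesday: 2002-07-09.
The following Thursday is 2002-07-11.
Next Tuesday: 2002-07-16.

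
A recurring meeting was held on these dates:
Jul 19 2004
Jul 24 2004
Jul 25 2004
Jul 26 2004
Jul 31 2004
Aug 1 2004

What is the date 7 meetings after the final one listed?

Aug 16 2004

The gap pattern 5, 1, 1, 5, 1 repeats every 3 events.
These are the Mondays, Saturdays and Sundays of each week.
Next Monday: Aug 2 2004.
Next Saturday: Aug 7 2004.
Next Sunday: Aug 8 2004.
Next Monday: Aug 9 2004.
Next Saturday: Aug 14 2004.
The following Sunday is Aug 15 2004.
The following Monday is Aug 16 2004.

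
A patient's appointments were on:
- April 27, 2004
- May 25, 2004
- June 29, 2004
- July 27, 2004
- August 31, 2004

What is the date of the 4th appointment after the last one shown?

December 28, 2004

Every date is a Tuesday; gaps 28, 35, 28, 35 days.
Each is the last Tuesday of its month (at least one falls on the 29th or later, ruling out '4th Tuesday').
September 2004 ends with Tuesday September 28, 2004.
October 2004 ends with Tuesday October 26, 2004.
November 2004 ends with Tuesday November 30, 2004.
Last Tuesday of December 2004: December 28, 2004.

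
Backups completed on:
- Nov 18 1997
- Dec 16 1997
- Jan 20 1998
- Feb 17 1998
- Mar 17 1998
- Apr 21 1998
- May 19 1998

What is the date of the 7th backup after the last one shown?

Dec 15 1998

Gaps: 28, 35, 28, 28, 35, 28 days — a mix of 28 and 35. Every date is a Tuesday.
Each is the 3rd Tuesday of its month.
3rd Tuesday of June 1998: Jun 16 1998.
3rd Tuesday of July 1998: Jul 21 1998.
August 1998 — 3rd Tuesday is Aug 18 1998.
September 1998 — 3rd Tuesday is Sep 15 1998.
3rd Tuesday of October 1998: Oct 20 1998.
November 1998 — 3rd Tuesday is Nov 17 1998.
December 1998 — 3rd Tuesday is Dec 15 1998.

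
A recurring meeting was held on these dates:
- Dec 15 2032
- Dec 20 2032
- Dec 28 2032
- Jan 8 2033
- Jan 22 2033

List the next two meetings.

Intervals are 5, 8, 11, 14 days — an arithmetic progression with common difference 3.
Next gap: 17 days. Jan 22 2033 + 17 days = Feb 8 2033.
Next gap: 20 days. Feb 8 2033 + 20 days = Feb 28 2033.

Feb 8 2033, Feb 28 2033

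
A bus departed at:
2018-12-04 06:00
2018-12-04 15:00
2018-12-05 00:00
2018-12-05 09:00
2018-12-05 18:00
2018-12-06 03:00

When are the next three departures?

2018-12-06 12:00, 2018-12-06 21:00, 2018-12-07 06:00

The interval is a steady 9 hours (9, 9, 9, 9, 9).
2018-12-06 03:00 + 9 h = 2018-12-06 12:00.
2018-12-06 12:00 + 9 h = 2018-12-06 21:00.
2018-12-06 21:00 + 9 h = 2018-12-07 06:00.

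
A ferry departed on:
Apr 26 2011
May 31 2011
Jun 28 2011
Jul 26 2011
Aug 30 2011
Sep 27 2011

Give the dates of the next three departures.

Oct 25 2011, Nov 29 2011, Dec 27 2011

These are Tuesdays with 35, 28, 28, 35, 28-day gaps.
Each is the final Tuesday of its month — May 31 2011 is past the 28th, so '4th Tuesday' doesn't fit.
Last Tuesday of October 2011: Oct 25 2011.
Last Tuesday of November 2011: Nov 29 2011.
Last Tuesday of December 2011: Dec 27 2011.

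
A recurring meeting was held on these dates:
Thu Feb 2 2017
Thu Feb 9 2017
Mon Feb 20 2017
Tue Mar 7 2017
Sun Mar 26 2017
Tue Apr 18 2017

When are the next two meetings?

Mon May 15 2017, Thu Jun 15 2017

The spacing grows by 4 each time: 7, 11, 15, 19, 23 days.
Next gap: 27 days. Tue Apr 18 2017 + 27 days = Mon May 15 2017.
Next gap: 31 days. Mon May 15 2017 + 31 days = Thu Jun 15 2017.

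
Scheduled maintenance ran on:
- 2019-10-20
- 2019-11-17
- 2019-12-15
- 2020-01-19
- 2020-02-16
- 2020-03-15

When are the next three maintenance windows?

Gaps: 28, 28, 35, 28, 28 days — a mix of 28 and 35. Every date is a Sunday.
Each is the 3rd Sunday of its month.
April 2020 — 3rd Sunday is 2020-04-19.
3rd Sunday of May 2020: 2020-05-17.
June 2020 — 3rd Sunday is 2020-06-21.

2020-04-19, 2020-05-17, 2020-06-21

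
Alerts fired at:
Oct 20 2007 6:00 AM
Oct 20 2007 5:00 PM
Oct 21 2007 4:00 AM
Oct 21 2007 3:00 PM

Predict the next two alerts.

Oct 22 2007 2:00 AM, Oct 22 2007 1:00 PM

The interval is a steady 11 hours (11, 11, 11).
Oct 21 2007 3:00 PM + 11 h = Oct 22 2007 2:00 AM.
Oct 22 2007 2:00 AM + 11 h = Oct 22 2007 1:00 PM.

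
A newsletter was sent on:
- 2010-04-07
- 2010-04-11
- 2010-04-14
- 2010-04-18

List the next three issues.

Gaps: 4, 3, 4 days — not constant, but cyclic with period 2.
The events fall on every Wednesday and Sunday.
Next Wednesday: 2010-04-21.
Next Sunday: 2010-04-25.
Next Wednesday: 2010-04-28.

2010-04-21, 2010-04-25, 2010-04-28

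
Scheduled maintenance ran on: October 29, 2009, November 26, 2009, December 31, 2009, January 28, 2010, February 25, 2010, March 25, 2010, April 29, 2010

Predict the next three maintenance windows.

All Thursdays; the gaps (28, 35, 28, 28, 28, 35) vary with month length.
This is the last Thursday of each month.
May 2010 ends with Thursday May 27, 2010.
Last Thursday of June 2010: June 24, 2010.
Last Thursday of July 2010: July 29, 2010.

May 27, 2010; June 24, 2010; July 29, 2010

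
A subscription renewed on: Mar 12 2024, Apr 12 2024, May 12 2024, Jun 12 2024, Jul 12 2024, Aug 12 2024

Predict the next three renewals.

Each date is the 12th; the gaps (31, 30, 31, 30, 31) track the month lengths.
The rule is the 12th of each month.
Next: September 2024 → Sep 12 2024.
October 2024: Oct 12 2024.
Next: November 2024 → Nov 12 2024.

Sep 12 2024, Oct 12 2024, Nov 12 2024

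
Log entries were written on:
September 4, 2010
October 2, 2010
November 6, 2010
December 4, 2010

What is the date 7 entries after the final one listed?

July 2, 2011

Gaps: 28, 35, 28 days — a mix of 28 and 35. Every date is a Saturday.
Each is the 1st Saturday of its month.
January 2011 — 1st Saturday is January 1, 2011.
1st Saturday of February 2011: February 5, 2011.
1st Saturday of March 2011: March 5, 2011.
April 2011 — 1st Saturday is April 2, 2011.
May 2011 — 1st Saturday is May 7, 2011.
1st Saturday of June 2011: June 4, 2011.
July 2011 — 1st Saturday is July 2, 2011.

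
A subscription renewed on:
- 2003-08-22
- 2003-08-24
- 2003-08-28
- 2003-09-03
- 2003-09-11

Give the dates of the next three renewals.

Gaps: 2, 4, 6, 8 days — each gap is 2 larger than the previous one.
Next gap: 10 days. 2003-09-11 + 10 days = 2003-09-21.
Next gap: 12 days. 2003-09-21 + 12 days = 2003-10-03.
Next gap: 14 days. 2003-10-03 + 14 days = 2003-10-17.

2003-09-21, 2003-10-03, 2003-10-17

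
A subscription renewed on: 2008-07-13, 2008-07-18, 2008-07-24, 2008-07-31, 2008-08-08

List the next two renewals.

2008-08-17, 2008-08-27

Gaps: 5, 6, 7, 8 days — each gap is 1 larger than the previous one.
Next gap: 9 days. 2008-08-08 + 9 days = 2008-08-17.
Next gap: 10 days. 2008-08-17 + 10 days = 2008-08-27.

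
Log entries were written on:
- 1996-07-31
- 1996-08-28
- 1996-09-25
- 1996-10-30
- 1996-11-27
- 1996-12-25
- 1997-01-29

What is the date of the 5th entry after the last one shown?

1997-06-25

These are Wednesdays with 28, 28, 35, 28, 28, 35-day gaps.
Each is the final Wednesday of its month — 1996-07-31 is past the 28th, so '4th Wednesday' doesn't fit.
February 1997 ends with Wednesday 1997-02-26.
Last Wednesday of March 1997: 1997-03-26.
April 1997 ends with Wednesday 1997-04-30.
May 1997 ends with Wednesday 1997-05-28.
June 1997 ends with Wednesday 1997-06-25.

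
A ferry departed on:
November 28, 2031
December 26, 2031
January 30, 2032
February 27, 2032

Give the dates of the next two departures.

March 26, 2032; April 30, 2032

Every date is a Friday; gaps 28, 35, 28 days.
Each is the last Friday of its month (at least one falls on the 29th or later, ruling out '4th Friday').
Last Friday of March 2032: March 26, 2032.
April 2032 ends with Friday April 30, 2032.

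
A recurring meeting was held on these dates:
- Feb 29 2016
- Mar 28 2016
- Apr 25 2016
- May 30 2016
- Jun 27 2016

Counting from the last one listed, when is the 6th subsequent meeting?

Dec 26 2016

Every date is a Monday; gaps 28, 28, 35, 28 days.
Each is the last Monday of its month (at least one falls on the 29th or later, ruling out '4th Monday').
Last Monday of July 2016: Jul 25 2016.
Last Monday of August 2016: Aug 29 2016.
September 2016 ends with Monday Sep 26 2016.
October 2016 ends with Monday Oct 31 2016.
Last Monday of November 2016: Nov 28 2016.
December 2016 ends with Monday Dec 26 2016.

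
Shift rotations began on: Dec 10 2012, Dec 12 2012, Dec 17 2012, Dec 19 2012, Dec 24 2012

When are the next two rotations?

Dec 26 2012, Dec 31 2012

Gaps: 2, 5, 2, 5 days — not constant, but cyclic with period 2.
The events fall on every Monday and Wednesday.
The following Wednesday is Dec 26 2012.
Next Monday: Dec 31 2012.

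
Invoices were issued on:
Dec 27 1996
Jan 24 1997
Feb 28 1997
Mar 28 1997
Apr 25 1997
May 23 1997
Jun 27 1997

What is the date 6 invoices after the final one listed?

Dec 26 1997

All dates are Fridays, 28, 35, 28, 28, 28, 35 days apart.
Specifically, the 4th Friday of each month.
4th Friday of July 1997: Jul 25 1997.
4th Friday of August 1997: Aug 22 1997.
September 1997 — 4th Friday is Sep 26 1997.
October 1997 — 4th Friday is Oct 24 1997.
November 1997 — 4th Friday is Nov 28 1997.
4th Friday of December 1997: Dec 26 1997.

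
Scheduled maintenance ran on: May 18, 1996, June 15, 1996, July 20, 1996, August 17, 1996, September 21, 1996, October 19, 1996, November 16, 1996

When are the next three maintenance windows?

December 21, 1996; January 18, 1997; February 15, 1997

These are Saturdays at 28- or 35-day spacing (28, 35, 28, 35, 28, 28).
The pattern: 3rd Saturday of the month.
December 1996 — 3rd Saturday is December 21, 1996.
3rd Saturday of January 1997: January 18, 1997.
February 1997 — 3rd Saturday is February 15, 1997.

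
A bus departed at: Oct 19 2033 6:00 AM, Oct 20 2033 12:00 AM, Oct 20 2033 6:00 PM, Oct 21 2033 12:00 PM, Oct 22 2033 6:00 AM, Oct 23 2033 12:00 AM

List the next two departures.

Oct 23 2033 6:00 PM, Oct 24 2033 12:00 PM

Gaps: 18, 18, 18, 18, 18 hours — each event is 18 hours after the previous one.
Oct 23 2033 12:00 AM + 18 h = Oct 23 2033 6:00 PM.
Oct 23 2033 6:00 PM + 18 h = Oct 24 2033 12:00 PM.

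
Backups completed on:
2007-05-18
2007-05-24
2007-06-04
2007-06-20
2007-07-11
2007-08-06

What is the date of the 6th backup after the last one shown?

2008-04-23

The spacing grows by 5 each time: 6, 11, 16, 21, 26 days.
Next gap: 31 days. 2007-08-06 + 31 days = 2007-09-06.
Next gap: 36 days. 2007-09-06 + 36 days = 2007-10-12.
Next gap: 41 days. 2007-10-12 + 41 days = 2007-11-22.
Next gap: 46 days. 2007-11-22 + 46 days = 2008-01-07.
Next gap: 51 days. 2008-01-07 + 51 days = 2008-02-27.
Next gap: 56 days. 2008-02-27 + 56 days = 2008-04-23.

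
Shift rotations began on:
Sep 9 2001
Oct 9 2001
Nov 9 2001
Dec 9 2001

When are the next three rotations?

Each date is the 9th; the gaps (30, 31, 30) track the month lengths.
The rule is the 9th of each month.
Next: January 2002 → Jan 9 2002.
February 2002: Feb 9 2002.
March 2002: Mar 9 2002.

Jan 9 2002, Feb 9 2002, Mar 9 2002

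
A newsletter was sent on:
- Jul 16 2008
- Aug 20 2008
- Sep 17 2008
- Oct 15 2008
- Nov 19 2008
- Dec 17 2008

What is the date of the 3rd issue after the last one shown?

Mar 18 2009

These are Wednesdays at 28- or 35-day spacing (35, 28, 28, 35, 28).
The pattern: 3rd Wednesday of the month.
3rd Wednesday of January 2009: Jan 21 2009.
3rd Wednesday of February 2009: Feb 18 2009.
3rd Wednesday of March 2009: Mar 18 2009.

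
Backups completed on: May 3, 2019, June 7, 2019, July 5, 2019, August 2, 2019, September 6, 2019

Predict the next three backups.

These are Fridays at 28- or 35-day spacing (35, 28, 28, 35).
The pattern: 1st Friday of the month.
1st Friday of October 2019: October 4, 2019.
1st Friday of November 2019: November 1, 2019.
December 2019 — 1st Friday is December 6, 2019.

October 4, 2019; November 1, 2019; December 6, 2019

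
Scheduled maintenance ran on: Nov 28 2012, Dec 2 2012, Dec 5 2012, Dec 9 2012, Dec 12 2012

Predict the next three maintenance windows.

Dec 16 2012, Dec 19 2012, Dec 23 2012

The gap pattern 4, 3, 4, 3 repeats every 2 events.
These are the Wednesdays and Sundays of each week.
Next Sunday: Dec 16 2012.
The following Wednesday is Dec 19 2012.
Next Sunday: Dec 23 2012.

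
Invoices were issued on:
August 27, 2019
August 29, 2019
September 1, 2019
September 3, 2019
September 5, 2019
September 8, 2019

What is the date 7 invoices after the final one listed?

Every event lands on a Tuesday or Thursday or Sunday (gaps cycle 2, 3, 2, 2, 3).
So the schedule is: every Tuesday, Thursday and Sunday.
Next Tuesday: September 10, 2019.
The following Thursday is September 12, 2019.
Next Sunday: September 15, 2019.
The following Tuesday is September 17, 2019.
The following Thursday is September 19, 2019.
The following Sunday is September 22, 2019.
Next Tuesday: September 24, 2019.

September 24, 2019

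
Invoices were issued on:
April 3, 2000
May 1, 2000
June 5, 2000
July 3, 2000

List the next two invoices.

Gaps: 28, 35, 28 days — a mix of 28 and 35. Every date is a Monday.
Each is the 1st Monday of its month.
1st Monday of August 2000: August 7, 2000.
September 2000 — 1st Monday is September 4, 2000.

August 7, 2000; September 4, 2000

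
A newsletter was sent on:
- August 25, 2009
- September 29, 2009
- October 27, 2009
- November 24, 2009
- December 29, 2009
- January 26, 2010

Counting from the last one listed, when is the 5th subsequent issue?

June 29, 2010

These are Tuesdays with 35, 28, 28, 35, 28-day gaps.
Each is the final Tuesday of its month — September 29, 2009 is past the 28th, so '4th Tuesday' doesn't fit.
Last Tuesday of February 2010: February 23, 2010.
March 2010 ends with Tuesday March 30, 2010.
Last Tuesday of April 2010: April 27, 2010.
Last Tuesday of May 2010: May 25, 2010.
Last Tuesday of June 2010: June 29, 2010.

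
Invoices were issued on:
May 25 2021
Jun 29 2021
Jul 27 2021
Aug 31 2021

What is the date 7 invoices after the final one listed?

All Tuesdays; the gaps (35, 28, 35) vary with month length.
This is the last Tuesday of each month.
September 2021 ends with Tuesday Sep 28 2021.
Last Tuesday of October 2021: Oct 26 2021.
November 2021 ends with Tuesday Nov 30 2021.
December 2021 ends with Tuesday Dec 28 2021.
January 2022 ends with Tuesday Jan 25 2022.
February 2022 ends with Tuesday Feb 22 2022.
March 2022 ends with Tuesday Mar 29 2022.

Mar 29 2022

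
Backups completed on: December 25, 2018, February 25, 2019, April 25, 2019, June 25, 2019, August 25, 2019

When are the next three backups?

October 25, 2019; December 25, 2019; February 25, 2020

Each date is the 25th; the gaps (62, 59, 61, 61) track the month lengths.
The rule is the 25th of every 2 months.
Next: October 2019 → October 25, 2019.
Next: December 2019 → December 25, 2019.
Next: February 2020 → February 25, 2020.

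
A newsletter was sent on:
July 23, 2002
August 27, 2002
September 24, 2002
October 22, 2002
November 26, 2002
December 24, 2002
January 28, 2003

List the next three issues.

February 25, 2003; March 25, 2003; April 22, 2003

Gaps: 35, 28, 28, 35, 28, 35 days — a mix of 28 and 35. Every date is a Tuesday.
Each is the 4th Tuesday of its month.
4th Tuesday of February 2003: February 25, 2003.
4th Tuesday of March 2003: March 25, 2003.
April 2003 — 4th Tuesday is April 22, 2003.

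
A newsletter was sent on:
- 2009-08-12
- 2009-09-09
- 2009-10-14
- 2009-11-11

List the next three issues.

2009-12-09, 2010-01-13, 2010-02-10

Gaps: 28, 35, 28 days — a mix of 28 and 35. Every date is a Wednesday.
Each is the 2nd Wednesday of its month.
December 2009 — 2nd Wednesday is 2009-12-09.
January 2010 — 2nd Wednesday is 2010-01-13.
February 2010 — 2nd Wednesday is 2010-02-10.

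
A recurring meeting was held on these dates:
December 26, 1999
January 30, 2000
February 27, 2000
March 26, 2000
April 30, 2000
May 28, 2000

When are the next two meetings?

Every date is a Sunday; gaps 35, 28, 28, 35, 28 days.
Each is the last Sunday of its month (at least one falls on the 29th or later, ruling out '4th Sunday').
Last Sunday of June 2000: June 25, 2000.
Last Sunday of July 2000: July 30, 2000.

June 25, 2000; July 30, 2000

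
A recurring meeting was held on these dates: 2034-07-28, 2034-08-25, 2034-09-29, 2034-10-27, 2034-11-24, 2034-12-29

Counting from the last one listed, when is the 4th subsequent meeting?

These are Fridays with 28, 35, 28, 28, 35-day gaps.
Each is the final Friday of its month — 2034-09-29 is past the 28th, so '4th Friday' doesn't fit.
January 2035 ends with Friday 2035-01-26.
Last Friday of February 2035: 2035-02-23.
Last Friday of March 2035: 2035-03-30.
April 2035 ends with Friday 2035-04-27.

2035-04-27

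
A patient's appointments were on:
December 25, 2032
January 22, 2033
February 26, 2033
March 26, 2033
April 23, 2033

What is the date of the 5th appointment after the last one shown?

These are Saturdays at 28- or 35-day spacing (28, 35, 28, 28).
The pattern: 4th Saturday of the month.
May 2033 — 4th Saturday is May 28, 2033.
June 2033 — 4th Saturday is June 25, 2033.
July 2033 — 4th Saturday is July 23, 2033.
4th Saturday of August 2033: August 27, 2033.
4th Saturday of September 2033: September 24, 2033.

September 24, 2033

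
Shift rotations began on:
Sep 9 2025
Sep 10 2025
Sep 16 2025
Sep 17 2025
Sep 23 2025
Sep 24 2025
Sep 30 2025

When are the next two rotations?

Oct 1 2025, Oct 7 2025

Every event lands on a Tuesday or Wednesday (gaps cycle 1, 6, 1, 6, 1, 6).
So the schedule is: every Tuesday and Wednesday.
The following Wednesday is Oct 1 2025.
The following Tuesday is Oct 7 2025.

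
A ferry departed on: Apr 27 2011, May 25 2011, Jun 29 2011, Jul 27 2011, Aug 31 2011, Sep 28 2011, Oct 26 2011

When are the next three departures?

Nov 30 2011, Dec 28 2011, Jan 25 2012

Every date is a Wednesday; gaps 28, 35, 28, 35, 28, 28 days.
Each is the last Wednesday of its month (at least one falls on the 29th or later, ruling out '4th Wednesday').
Last Wednesday of November 2011: Nov 30 2011.
December 2011 ends with Wednesday Dec 28 2011.
January 2012 ends with Wednesday Jan 25 2012.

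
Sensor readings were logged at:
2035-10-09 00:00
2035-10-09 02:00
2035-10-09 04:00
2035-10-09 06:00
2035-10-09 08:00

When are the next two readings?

Spacing: 2, 2, 2, 2 h — constant 2 h.
2035-10-09 08:00 + 2 h = 2035-10-09 10:00.
2035-10-09 10:00 + 2 h = 2035-10-09 12:00.

2035-10-09 10:00, 2035-10-09 12:00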